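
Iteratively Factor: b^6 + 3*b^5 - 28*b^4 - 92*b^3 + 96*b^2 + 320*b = (b + 2)*(b^5 + b^4 - 30*b^3 - 32*b^2 + 160*b) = (b + 2)*(b + 4)*(b^4 - 3*b^3 - 18*b^2 + 40*b) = b*(b + 2)*(b + 4)*(b^3 - 3*b^2 - 18*b + 40) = b*(b - 2)*(b + 2)*(b + 4)*(b^2 - b - 20) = b*(b - 2)*(b + 2)*(b + 4)^2*(b - 5)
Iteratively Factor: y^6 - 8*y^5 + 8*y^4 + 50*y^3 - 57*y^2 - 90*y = (y)*(y^5 - 8*y^4 + 8*y^3 + 50*y^2 - 57*y - 90) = y*(y - 3)*(y^4 - 5*y^3 - 7*y^2 + 29*y + 30) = y*(y - 3)*(y + 2)*(y^3 - 7*y^2 + 7*y + 15) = y*(y - 3)*(y + 1)*(y + 2)*(y^2 - 8*y + 15) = y*(y - 3)^2*(y + 1)*(y + 2)*(y - 5)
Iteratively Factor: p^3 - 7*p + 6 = (p - 1)*(p^2 + p - 6) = (p - 1)*(p + 3)*(p - 2)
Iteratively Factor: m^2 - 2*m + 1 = (m - 1)*(m - 1)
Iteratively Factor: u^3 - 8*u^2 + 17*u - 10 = (u - 1)*(u^2 - 7*u + 10) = (u - 5)*(u - 1)*(u - 2)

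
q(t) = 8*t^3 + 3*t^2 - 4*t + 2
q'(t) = 24*t^2 + 6*t - 4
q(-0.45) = 3.68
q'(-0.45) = -1.84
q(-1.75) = -24.69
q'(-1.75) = 59.00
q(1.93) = 62.97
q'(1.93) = 96.98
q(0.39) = 1.37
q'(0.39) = 1.99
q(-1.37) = -7.46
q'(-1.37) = 32.83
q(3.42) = 343.42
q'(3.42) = 297.23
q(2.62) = 155.99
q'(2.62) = 176.47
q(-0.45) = 3.68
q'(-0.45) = -1.84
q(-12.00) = -13342.00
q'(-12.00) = 3380.00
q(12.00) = 14210.00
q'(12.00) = 3524.00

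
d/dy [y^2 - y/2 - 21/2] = 2*y - 1/2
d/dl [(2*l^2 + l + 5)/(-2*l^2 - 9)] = (2*l^2 - 16*l - 9)/(4*l^4 + 36*l^2 + 81)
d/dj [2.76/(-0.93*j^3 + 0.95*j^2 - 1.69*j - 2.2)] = (7.7004*j^2 - 5.244*j + 4.6644)/(0.93*j^3 - 0.95*j^2 + 1.69*j + 2.2)^2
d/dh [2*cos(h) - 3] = -2*sin(h)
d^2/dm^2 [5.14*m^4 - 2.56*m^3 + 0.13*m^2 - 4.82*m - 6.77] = 61.68*m^2 - 15.36*m + 0.26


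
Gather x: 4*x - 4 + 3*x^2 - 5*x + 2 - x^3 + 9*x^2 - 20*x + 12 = -x^3 + 12*x^2 - 21*x + 10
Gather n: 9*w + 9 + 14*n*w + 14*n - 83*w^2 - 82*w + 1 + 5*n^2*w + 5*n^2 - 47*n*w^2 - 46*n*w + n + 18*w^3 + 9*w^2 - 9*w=n^2*(5*w + 5) + n*(-47*w^2 - 32*w + 15) + 18*w^3 - 74*w^2 - 82*w + 10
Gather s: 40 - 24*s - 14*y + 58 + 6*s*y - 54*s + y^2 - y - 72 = s*(6*y - 78) + y^2 - 15*y + 26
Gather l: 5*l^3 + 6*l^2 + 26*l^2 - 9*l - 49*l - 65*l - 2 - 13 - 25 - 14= 5*l^3 + 32*l^2 - 123*l - 54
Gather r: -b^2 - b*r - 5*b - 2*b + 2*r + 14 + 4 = -b^2 - 7*b + r*(2 - b) + 18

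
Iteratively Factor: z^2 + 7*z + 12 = (z + 4)*(z + 3)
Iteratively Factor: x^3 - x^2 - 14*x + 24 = (x - 2)*(x^2 + x - 12) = (x - 3)*(x - 2)*(x + 4)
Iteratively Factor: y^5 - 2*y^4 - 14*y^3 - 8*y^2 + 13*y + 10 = (y - 1)*(y^4 - y^3 - 15*y^2 - 23*y - 10) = (y - 1)*(y + 1)*(y^3 - 2*y^2 - 13*y - 10) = (y - 1)*(y + 1)^2*(y^2 - 3*y - 10) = (y - 5)*(y - 1)*(y + 1)^2*(y + 2)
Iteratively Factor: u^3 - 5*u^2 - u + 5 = (u - 1)*(u^2 - 4*u - 5) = (u - 5)*(u - 1)*(u + 1)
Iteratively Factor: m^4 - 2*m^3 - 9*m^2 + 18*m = (m - 2)*(m^3 - 9*m) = (m - 3)*(m - 2)*(m^2 + 3*m) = m*(m - 3)*(m - 2)*(m + 3)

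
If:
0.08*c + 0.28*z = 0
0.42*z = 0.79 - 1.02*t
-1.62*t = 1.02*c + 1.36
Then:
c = -2.16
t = 0.52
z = 0.62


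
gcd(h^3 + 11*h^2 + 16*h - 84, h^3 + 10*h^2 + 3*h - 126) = h^2 + 13*h + 42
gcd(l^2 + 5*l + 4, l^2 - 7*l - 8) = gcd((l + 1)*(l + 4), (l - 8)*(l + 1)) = l + 1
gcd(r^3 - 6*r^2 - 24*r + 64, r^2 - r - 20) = r + 4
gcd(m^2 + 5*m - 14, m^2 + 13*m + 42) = m + 7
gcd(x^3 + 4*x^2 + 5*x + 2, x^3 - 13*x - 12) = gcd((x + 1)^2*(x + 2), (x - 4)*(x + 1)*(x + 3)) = x + 1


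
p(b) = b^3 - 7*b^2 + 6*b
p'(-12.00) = 606.00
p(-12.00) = -2808.00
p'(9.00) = 123.00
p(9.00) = 216.00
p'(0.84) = -3.64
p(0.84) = 0.69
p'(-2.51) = 60.04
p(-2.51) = -74.97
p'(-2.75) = 67.19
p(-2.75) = -90.23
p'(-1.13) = 25.65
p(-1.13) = -17.16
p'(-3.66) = 97.43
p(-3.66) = -164.76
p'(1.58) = -8.63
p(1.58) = -4.05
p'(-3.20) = 81.52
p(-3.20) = -123.65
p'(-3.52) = 92.45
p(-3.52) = -151.47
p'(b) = 3*b^2 - 14*b + 6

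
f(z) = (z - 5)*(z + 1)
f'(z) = 2*z - 4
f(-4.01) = 27.12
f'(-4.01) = -12.02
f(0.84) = -7.65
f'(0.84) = -2.32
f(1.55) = -8.80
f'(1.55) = -0.90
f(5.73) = 4.91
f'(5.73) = 7.46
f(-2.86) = 14.62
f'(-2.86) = -9.72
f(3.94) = -5.24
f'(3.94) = 3.88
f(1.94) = -9.00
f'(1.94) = -0.12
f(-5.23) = 43.27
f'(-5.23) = -14.46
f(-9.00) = 112.00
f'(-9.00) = -22.00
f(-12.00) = 187.00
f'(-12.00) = -28.00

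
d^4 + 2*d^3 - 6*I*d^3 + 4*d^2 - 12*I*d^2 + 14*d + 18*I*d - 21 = (d - 1)*(d + 3)*(d - 7*I)*(d + I)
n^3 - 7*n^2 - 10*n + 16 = (n - 8)*(n - 1)*(n + 2)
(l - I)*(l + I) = l^2 + 1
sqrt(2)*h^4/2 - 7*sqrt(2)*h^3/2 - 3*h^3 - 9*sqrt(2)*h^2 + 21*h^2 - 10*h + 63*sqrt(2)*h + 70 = (h - 7)*(h - 5*sqrt(2))*(h + sqrt(2))*(sqrt(2)*h/2 + 1)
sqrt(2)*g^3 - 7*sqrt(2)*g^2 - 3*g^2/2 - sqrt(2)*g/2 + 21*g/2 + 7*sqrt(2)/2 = (g - 7)*(g - sqrt(2))*(sqrt(2)*g + 1/2)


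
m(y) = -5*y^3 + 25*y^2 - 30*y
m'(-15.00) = -4155.00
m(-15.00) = 22950.00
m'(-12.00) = -2790.00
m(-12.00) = 12600.00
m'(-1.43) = -132.17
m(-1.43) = 108.64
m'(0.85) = 1.66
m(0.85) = -10.51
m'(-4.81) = -617.54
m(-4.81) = 1279.13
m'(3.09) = -18.72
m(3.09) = -1.52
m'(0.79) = 0.14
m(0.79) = -10.56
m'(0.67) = -3.23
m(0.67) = -10.38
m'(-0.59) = -64.72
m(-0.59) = 27.43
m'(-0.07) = -33.57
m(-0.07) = 2.22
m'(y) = -15*y^2 + 50*y - 30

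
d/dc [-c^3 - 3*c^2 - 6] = 3*c*(-c - 2)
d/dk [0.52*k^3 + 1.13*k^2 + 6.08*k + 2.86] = 1.56*k^2 + 2.26*k + 6.08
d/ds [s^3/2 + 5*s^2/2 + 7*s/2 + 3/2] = 3*s^2/2 + 5*s + 7/2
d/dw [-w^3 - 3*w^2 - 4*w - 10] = -3*w^2 - 6*w - 4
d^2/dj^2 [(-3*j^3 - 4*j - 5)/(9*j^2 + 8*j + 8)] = 2*(-300*j^3 - 1791*j^2 - 792*j + 296)/(729*j^6 + 1944*j^5 + 3672*j^4 + 3968*j^3 + 3264*j^2 + 1536*j + 512)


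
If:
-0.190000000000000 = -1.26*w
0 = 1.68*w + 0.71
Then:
No Solution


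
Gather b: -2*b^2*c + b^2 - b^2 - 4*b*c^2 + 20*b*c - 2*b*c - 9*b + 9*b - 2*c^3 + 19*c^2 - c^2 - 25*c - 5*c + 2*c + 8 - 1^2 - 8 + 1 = -2*b^2*c + b*(-4*c^2 + 18*c) - 2*c^3 + 18*c^2 - 28*c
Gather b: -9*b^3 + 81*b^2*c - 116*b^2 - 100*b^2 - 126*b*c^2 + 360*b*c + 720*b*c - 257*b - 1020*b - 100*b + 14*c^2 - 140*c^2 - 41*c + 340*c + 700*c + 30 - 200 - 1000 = -9*b^3 + b^2*(81*c - 216) + b*(-126*c^2 + 1080*c - 1377) - 126*c^2 + 999*c - 1170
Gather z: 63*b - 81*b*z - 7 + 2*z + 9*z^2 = 63*b + 9*z^2 + z*(2 - 81*b) - 7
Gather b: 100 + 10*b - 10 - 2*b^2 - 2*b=-2*b^2 + 8*b + 90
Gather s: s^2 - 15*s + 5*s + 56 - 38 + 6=s^2 - 10*s + 24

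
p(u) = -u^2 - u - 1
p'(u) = -2*u - 1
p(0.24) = -1.30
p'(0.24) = -1.48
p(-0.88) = -0.89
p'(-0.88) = 0.76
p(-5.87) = -29.59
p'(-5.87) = 10.74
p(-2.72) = -5.68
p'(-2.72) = 4.44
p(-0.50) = -0.75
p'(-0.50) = 0.00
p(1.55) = -4.95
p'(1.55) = -4.10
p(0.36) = -1.49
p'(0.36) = -1.72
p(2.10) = -7.51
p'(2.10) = -5.20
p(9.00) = -91.00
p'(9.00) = -19.00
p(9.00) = -91.00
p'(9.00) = -19.00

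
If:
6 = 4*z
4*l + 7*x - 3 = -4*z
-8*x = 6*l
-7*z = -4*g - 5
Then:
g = 11/8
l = 12/5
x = -9/5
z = 3/2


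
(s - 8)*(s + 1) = s^2 - 7*s - 8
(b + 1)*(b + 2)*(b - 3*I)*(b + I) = b^4 + 3*b^3 - 2*I*b^3 + 5*b^2 - 6*I*b^2 + 9*b - 4*I*b + 6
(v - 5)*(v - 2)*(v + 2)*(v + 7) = v^4 + 2*v^3 - 39*v^2 - 8*v + 140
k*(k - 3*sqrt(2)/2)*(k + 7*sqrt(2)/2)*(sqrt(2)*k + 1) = sqrt(2)*k^4 + 5*k^3 - 17*sqrt(2)*k^2/2 - 21*k/2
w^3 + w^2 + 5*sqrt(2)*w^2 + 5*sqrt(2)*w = w*(w + 1)*(w + 5*sqrt(2))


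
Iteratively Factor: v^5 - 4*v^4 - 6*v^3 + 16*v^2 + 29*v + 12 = (v - 4)*(v^4 - 6*v^2 - 8*v - 3) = (v - 4)*(v - 3)*(v^3 + 3*v^2 + 3*v + 1) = (v - 4)*(v - 3)*(v + 1)*(v^2 + 2*v + 1) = (v - 4)*(v - 3)*(v + 1)^2*(v + 1)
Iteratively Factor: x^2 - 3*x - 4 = (x - 4)*(x + 1)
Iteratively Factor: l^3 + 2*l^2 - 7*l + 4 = (l - 1)*(l^2 + 3*l - 4) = (l - 1)*(l + 4)*(l - 1)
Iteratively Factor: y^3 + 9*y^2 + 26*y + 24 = (y + 4)*(y^2 + 5*y + 6) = (y + 3)*(y + 4)*(y + 2)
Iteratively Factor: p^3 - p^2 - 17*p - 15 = (p + 3)*(p^2 - 4*p - 5) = (p - 5)*(p + 3)*(p + 1)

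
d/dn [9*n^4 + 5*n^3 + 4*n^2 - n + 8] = 36*n^3 + 15*n^2 + 8*n - 1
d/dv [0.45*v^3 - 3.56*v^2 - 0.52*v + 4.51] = 1.35*v^2 - 7.12*v - 0.52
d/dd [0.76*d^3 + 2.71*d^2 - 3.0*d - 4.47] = 2.28*d^2 + 5.42*d - 3.0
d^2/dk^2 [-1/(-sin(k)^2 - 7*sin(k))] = (-4*sin(k) - 21 - 43/sin(k) + 42/sin(k)^2 + 98/sin(k)^3)/(sin(k) + 7)^3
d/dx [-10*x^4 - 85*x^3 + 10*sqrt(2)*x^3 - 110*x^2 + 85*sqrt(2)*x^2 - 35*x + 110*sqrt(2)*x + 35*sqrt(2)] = -40*x^3 - 255*x^2 + 30*sqrt(2)*x^2 - 220*x + 170*sqrt(2)*x - 35 + 110*sqrt(2)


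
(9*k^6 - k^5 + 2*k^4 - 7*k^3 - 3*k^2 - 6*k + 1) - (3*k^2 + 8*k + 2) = 9*k^6 - k^5 + 2*k^4 - 7*k^3 - 6*k^2 - 14*k - 1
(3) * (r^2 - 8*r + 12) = 3*r^2 - 24*r + 36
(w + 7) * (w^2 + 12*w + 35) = w^3 + 19*w^2 + 119*w + 245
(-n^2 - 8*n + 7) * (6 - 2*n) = 2*n^3 + 10*n^2 - 62*n + 42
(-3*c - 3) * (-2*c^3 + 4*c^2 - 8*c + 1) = 6*c^4 - 6*c^3 + 12*c^2 + 21*c - 3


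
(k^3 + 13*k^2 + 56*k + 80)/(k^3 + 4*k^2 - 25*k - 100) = (k + 4)/(k - 5)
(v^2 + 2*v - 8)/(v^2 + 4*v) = (v - 2)/v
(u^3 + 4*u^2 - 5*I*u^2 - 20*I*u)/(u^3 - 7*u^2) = (u^2 + u*(4 - 5*I) - 20*I)/(u*(u - 7))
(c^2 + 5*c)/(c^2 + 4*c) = (c + 5)/(c + 4)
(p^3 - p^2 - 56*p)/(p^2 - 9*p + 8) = p*(p + 7)/(p - 1)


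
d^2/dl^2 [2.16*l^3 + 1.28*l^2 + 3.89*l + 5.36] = 12.96*l + 2.56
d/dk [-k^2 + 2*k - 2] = 2 - 2*k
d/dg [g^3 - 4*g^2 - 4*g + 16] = 3*g^2 - 8*g - 4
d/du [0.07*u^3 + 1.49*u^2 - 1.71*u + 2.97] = 0.21*u^2 + 2.98*u - 1.71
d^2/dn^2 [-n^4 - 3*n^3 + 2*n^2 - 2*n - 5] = -12*n^2 - 18*n + 4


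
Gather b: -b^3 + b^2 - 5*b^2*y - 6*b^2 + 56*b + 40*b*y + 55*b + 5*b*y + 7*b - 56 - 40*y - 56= -b^3 + b^2*(-5*y - 5) + b*(45*y + 118) - 40*y - 112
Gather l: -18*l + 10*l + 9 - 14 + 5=-8*l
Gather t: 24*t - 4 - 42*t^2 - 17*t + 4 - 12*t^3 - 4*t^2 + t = -12*t^3 - 46*t^2 + 8*t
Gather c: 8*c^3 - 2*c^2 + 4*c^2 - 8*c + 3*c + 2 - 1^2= 8*c^3 + 2*c^2 - 5*c + 1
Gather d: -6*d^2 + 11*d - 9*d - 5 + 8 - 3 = -6*d^2 + 2*d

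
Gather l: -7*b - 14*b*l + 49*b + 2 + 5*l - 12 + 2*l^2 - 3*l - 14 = 42*b + 2*l^2 + l*(2 - 14*b) - 24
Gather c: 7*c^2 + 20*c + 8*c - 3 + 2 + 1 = 7*c^2 + 28*c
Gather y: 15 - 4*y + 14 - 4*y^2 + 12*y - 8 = -4*y^2 + 8*y + 21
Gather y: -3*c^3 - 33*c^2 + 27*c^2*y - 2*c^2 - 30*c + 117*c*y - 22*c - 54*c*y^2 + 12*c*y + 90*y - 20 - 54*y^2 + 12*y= -3*c^3 - 35*c^2 - 52*c + y^2*(-54*c - 54) + y*(27*c^2 + 129*c + 102) - 20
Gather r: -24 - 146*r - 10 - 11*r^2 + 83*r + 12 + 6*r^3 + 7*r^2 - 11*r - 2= 6*r^3 - 4*r^2 - 74*r - 24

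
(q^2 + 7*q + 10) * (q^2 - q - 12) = q^4 + 6*q^3 - 9*q^2 - 94*q - 120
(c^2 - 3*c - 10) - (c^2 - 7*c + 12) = 4*c - 22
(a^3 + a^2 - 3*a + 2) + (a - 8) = a^3 + a^2 - 2*a - 6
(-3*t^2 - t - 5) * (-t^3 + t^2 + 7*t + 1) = 3*t^5 - 2*t^4 - 17*t^3 - 15*t^2 - 36*t - 5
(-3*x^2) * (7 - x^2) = 3*x^4 - 21*x^2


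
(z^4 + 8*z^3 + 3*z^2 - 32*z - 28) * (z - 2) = z^5 + 6*z^4 - 13*z^3 - 38*z^2 + 36*z + 56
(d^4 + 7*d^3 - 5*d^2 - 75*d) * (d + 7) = d^5 + 14*d^4 + 44*d^3 - 110*d^2 - 525*d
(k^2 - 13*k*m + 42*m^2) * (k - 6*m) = k^3 - 19*k^2*m + 120*k*m^2 - 252*m^3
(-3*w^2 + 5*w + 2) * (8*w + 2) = -24*w^3 + 34*w^2 + 26*w + 4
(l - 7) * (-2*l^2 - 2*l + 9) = -2*l^3 + 12*l^2 + 23*l - 63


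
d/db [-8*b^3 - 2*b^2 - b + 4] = -24*b^2 - 4*b - 1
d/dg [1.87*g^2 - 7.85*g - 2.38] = 3.74*g - 7.85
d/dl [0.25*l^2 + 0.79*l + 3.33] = 0.5*l + 0.79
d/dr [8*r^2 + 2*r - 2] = 16*r + 2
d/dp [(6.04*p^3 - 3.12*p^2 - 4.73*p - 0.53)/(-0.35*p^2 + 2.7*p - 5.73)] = (-2.114*p^4 + 32.616*p^3 - 113.9071*p^2 + 35.3842*p + 28.5339)/(0.1225*p^4 - 1.89*p^3 + 11.301*p^2 - 30.942*p + 32.8329)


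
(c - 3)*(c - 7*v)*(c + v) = c^3 - 6*c^2*v - 3*c^2 - 7*c*v^2 + 18*c*v + 21*v^2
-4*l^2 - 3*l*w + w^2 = (-4*l + w)*(l + w)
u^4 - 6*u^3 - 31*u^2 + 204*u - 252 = (u - 7)*(u - 3)*(u - 2)*(u + 6)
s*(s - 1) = s^2 - s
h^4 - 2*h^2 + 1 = (h - 1)^2*(h + 1)^2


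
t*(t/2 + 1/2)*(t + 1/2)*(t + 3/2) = t^4/2 + 3*t^3/2 + 11*t^2/8 + 3*t/8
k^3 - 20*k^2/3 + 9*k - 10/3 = (k - 5)*(k - 1)*(k - 2/3)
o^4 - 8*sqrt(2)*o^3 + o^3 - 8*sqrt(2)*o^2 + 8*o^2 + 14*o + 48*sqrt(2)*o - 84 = (o - 2)*(o + 3)*(o - 7*sqrt(2))*(o - sqrt(2))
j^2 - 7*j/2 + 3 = (j - 2)*(j - 3/2)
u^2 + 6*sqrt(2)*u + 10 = (u + sqrt(2))*(u + 5*sqrt(2))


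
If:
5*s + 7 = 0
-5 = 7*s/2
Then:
No Solution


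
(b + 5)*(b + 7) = b^2 + 12*b + 35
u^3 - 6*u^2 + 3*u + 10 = (u - 5)*(u - 2)*(u + 1)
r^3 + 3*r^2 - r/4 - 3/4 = (r - 1/2)*(r + 1/2)*(r + 3)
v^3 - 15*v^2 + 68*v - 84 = (v - 7)*(v - 6)*(v - 2)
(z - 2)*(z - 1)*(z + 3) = z^3 - 7*z + 6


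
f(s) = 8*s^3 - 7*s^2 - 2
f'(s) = 24*s^2 - 14*s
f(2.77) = 114.32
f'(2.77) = 145.37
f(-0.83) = -11.40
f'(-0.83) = 28.15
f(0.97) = -1.28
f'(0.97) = 9.00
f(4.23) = 478.25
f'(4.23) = 370.21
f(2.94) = 140.79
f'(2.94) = 166.29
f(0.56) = -2.79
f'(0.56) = -0.31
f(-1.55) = -48.61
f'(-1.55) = 79.36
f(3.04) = 158.06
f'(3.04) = 179.24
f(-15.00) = -28577.00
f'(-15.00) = 5610.00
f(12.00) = 12814.00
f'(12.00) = 3288.00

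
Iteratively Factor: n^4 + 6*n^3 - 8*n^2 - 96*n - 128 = (n + 4)*(n^3 + 2*n^2 - 16*n - 32) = (n + 2)*(n + 4)*(n^2 - 16) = (n + 2)*(n + 4)^2*(n - 4)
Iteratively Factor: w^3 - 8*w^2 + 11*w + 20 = (w - 4)*(w^2 - 4*w - 5) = (w - 4)*(w + 1)*(w - 5)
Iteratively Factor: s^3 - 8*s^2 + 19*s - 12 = (s - 1)*(s^2 - 7*s + 12) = (s - 3)*(s - 1)*(s - 4)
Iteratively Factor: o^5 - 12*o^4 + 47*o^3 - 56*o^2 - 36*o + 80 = (o + 1)*(o^4 - 13*o^3 + 60*o^2 - 116*o + 80) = (o - 2)*(o + 1)*(o^3 - 11*o^2 + 38*o - 40) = (o - 5)*(o - 2)*(o + 1)*(o^2 - 6*o + 8) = (o - 5)*(o - 4)*(o - 2)*(o + 1)*(o - 2)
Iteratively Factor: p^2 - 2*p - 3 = (p + 1)*(p - 3)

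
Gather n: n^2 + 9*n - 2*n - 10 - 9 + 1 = n^2 + 7*n - 18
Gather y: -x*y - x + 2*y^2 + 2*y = -x + 2*y^2 + y*(2 - x)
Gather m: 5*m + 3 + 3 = 5*m + 6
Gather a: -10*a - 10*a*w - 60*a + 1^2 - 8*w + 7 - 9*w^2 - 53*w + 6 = a*(-10*w - 70) - 9*w^2 - 61*w + 14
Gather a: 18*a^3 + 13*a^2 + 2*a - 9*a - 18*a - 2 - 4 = 18*a^3 + 13*a^2 - 25*a - 6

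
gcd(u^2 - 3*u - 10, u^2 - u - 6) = u + 2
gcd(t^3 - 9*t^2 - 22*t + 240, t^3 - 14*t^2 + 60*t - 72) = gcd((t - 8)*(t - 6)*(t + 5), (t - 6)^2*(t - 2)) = t - 6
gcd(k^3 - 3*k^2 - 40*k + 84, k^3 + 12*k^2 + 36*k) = k + 6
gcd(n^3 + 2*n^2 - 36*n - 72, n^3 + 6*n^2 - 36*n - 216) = n^2 - 36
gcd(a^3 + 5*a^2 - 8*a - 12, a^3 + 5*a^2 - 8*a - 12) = a^3 + 5*a^2 - 8*a - 12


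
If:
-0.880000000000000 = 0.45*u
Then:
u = -1.96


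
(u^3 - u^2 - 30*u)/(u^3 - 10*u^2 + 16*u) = (u^2 - u - 30)/(u^2 - 10*u + 16)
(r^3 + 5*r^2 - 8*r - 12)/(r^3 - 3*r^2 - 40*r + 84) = (r + 1)/(r - 7)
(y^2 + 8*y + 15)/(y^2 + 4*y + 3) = (y + 5)/(y + 1)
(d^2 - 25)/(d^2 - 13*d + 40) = (d + 5)/(d - 8)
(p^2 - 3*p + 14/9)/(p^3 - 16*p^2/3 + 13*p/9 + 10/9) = (3*p - 7)/(3*p^2 - 14*p - 5)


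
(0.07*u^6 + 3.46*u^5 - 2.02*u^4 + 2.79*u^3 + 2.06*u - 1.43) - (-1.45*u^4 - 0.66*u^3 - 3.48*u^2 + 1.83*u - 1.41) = 0.07*u^6 + 3.46*u^5 - 0.57*u^4 + 3.45*u^3 + 3.48*u^2 + 0.23*u - 0.02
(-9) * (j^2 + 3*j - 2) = -9*j^2 - 27*j + 18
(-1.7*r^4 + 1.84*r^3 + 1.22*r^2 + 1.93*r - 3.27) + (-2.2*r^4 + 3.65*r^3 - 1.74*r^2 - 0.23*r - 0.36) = -3.9*r^4 + 5.49*r^3 - 0.52*r^2 + 1.7*r - 3.63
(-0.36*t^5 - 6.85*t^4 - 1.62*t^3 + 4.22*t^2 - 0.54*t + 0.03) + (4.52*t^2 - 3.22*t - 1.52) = -0.36*t^5 - 6.85*t^4 - 1.62*t^3 + 8.74*t^2 - 3.76*t - 1.49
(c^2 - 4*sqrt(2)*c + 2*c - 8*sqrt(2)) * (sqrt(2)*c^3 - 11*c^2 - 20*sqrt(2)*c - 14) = sqrt(2)*c^5 - 19*c^4 + 2*sqrt(2)*c^4 - 38*c^3 + 24*sqrt(2)*c^3 + 48*sqrt(2)*c^2 + 146*c^2 + 56*sqrt(2)*c + 292*c + 112*sqrt(2)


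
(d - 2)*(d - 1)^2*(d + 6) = d^4 + 2*d^3 - 19*d^2 + 28*d - 12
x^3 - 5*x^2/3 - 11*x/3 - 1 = (x - 3)*(x + 1/3)*(x + 1)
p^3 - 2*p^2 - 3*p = p*(p - 3)*(p + 1)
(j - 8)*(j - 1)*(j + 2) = j^3 - 7*j^2 - 10*j + 16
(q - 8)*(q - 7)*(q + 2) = q^3 - 13*q^2 + 26*q + 112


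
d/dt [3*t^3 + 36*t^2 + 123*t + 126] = 9*t^2 + 72*t + 123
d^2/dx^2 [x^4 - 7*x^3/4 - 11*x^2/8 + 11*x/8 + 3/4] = 12*x^2 - 21*x/2 - 11/4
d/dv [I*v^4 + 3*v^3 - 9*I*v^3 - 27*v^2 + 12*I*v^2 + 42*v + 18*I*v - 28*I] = 4*I*v^3 + v^2*(9 - 27*I) + v*(-54 + 24*I) + 42 + 18*I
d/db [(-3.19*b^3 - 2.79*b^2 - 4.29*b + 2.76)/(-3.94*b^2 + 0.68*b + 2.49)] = (12.5686*b^4 - 4.3384*b^3 - 42.6291*b^2 + 7.8546*b - 12.5589)/(15.5236*b^4 - 5.3584*b^3 - 19.1588*b^2 + 3.3864*b + 6.2001)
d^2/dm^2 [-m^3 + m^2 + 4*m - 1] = 2 - 6*m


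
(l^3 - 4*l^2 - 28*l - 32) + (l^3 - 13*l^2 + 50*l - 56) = 2*l^3 - 17*l^2 + 22*l - 88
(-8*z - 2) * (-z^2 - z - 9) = 8*z^3 + 10*z^2 + 74*z + 18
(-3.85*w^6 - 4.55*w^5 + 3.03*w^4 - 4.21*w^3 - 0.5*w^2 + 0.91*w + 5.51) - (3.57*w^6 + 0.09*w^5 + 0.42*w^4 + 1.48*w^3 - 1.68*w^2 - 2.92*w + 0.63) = -7.42*w^6 - 4.64*w^5 + 2.61*w^4 - 5.69*w^3 + 1.18*w^2 + 3.83*w + 4.88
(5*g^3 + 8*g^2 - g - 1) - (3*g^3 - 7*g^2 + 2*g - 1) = 2*g^3 + 15*g^2 - 3*g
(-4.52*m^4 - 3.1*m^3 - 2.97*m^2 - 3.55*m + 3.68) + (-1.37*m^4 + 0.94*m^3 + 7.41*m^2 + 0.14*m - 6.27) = -5.89*m^4 - 2.16*m^3 + 4.44*m^2 - 3.41*m - 2.59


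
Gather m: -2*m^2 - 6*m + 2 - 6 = -2*m^2 - 6*m - 4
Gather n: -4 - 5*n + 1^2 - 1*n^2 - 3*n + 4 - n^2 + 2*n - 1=-2*n^2 - 6*n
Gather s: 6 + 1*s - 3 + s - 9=2*s - 6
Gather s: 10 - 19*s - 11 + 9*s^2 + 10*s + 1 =9*s^2 - 9*s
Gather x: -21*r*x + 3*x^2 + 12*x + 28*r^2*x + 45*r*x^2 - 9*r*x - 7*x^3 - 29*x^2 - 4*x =-7*x^3 + x^2*(45*r - 26) + x*(28*r^2 - 30*r + 8)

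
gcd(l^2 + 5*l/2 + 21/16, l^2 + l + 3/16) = l + 3/4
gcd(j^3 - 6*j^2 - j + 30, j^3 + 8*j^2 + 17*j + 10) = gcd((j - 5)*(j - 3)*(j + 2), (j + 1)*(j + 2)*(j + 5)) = j + 2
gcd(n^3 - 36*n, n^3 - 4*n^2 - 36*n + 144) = n^2 - 36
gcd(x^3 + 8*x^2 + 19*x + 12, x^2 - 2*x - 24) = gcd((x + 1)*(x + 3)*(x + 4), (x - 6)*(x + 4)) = x + 4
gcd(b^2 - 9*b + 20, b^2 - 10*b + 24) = b - 4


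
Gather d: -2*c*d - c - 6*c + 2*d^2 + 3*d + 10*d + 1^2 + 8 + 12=-7*c + 2*d^2 + d*(13 - 2*c) + 21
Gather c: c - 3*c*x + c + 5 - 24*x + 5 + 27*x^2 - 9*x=c*(2 - 3*x) + 27*x^2 - 33*x + 10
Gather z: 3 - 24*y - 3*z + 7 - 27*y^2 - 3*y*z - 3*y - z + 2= -27*y^2 - 27*y + z*(-3*y - 4) + 12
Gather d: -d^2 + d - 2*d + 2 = -d^2 - d + 2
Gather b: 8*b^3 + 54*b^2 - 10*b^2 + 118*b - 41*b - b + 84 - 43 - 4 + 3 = 8*b^3 + 44*b^2 + 76*b + 40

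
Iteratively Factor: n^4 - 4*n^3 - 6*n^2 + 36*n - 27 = (n - 3)*(n^3 - n^2 - 9*n + 9) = (n - 3)^2*(n^2 + 2*n - 3) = (n - 3)^2*(n + 3)*(n - 1)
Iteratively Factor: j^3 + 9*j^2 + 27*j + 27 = (j + 3)*(j^2 + 6*j + 9) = (j + 3)^2*(j + 3)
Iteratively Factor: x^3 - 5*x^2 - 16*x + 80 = (x - 5)*(x^2 - 16) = (x - 5)*(x + 4)*(x - 4)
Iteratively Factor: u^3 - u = (u)*(u^2 - 1) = u*(u - 1)*(u + 1)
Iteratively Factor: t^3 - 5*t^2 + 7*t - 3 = (t - 3)*(t^2 - 2*t + 1) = (t - 3)*(t - 1)*(t - 1)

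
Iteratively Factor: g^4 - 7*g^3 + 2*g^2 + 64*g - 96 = (g - 2)*(g^3 - 5*g^2 - 8*g + 48) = (g - 4)*(g - 2)*(g^2 - g - 12) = (g - 4)^2*(g - 2)*(g + 3)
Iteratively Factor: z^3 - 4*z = (z)*(z^2 - 4) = z*(z + 2)*(z - 2)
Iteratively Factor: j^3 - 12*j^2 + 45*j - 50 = (j - 5)*(j^2 - 7*j + 10) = (j - 5)^2*(j - 2)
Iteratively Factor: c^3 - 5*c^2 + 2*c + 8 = (c - 2)*(c^2 - 3*c - 4) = (c - 2)*(c + 1)*(c - 4)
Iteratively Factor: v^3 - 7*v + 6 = (v - 1)*(v^2 + v - 6) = (v - 1)*(v + 3)*(v - 2)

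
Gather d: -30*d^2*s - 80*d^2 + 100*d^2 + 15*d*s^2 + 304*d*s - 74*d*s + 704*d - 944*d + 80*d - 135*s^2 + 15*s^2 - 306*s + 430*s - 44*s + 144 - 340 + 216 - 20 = d^2*(20 - 30*s) + d*(15*s^2 + 230*s - 160) - 120*s^2 + 80*s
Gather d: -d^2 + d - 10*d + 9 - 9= -d^2 - 9*d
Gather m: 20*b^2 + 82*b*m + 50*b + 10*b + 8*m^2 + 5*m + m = 20*b^2 + 60*b + 8*m^2 + m*(82*b + 6)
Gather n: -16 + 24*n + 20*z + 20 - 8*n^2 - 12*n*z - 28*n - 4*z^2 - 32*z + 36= -8*n^2 + n*(-12*z - 4) - 4*z^2 - 12*z + 40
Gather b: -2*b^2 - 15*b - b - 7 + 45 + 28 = -2*b^2 - 16*b + 66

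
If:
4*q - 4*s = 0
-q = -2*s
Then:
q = 0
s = 0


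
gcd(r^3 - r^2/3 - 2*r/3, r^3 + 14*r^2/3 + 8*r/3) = r^2 + 2*r/3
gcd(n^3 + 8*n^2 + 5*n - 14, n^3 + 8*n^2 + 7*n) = n + 7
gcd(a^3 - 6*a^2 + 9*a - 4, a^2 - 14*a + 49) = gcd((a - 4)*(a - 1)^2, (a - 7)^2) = 1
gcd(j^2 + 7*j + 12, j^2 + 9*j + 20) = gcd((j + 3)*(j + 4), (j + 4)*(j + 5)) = j + 4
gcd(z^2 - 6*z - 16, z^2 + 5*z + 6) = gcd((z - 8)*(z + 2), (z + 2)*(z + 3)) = z + 2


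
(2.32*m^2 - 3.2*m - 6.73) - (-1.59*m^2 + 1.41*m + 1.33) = 3.91*m^2 - 4.61*m - 8.06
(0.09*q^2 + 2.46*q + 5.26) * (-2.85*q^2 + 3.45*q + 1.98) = -0.2565*q^4 - 6.7005*q^3 - 6.3258*q^2 + 23.0178*q + 10.4148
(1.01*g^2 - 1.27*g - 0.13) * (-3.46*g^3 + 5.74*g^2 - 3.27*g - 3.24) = -3.4946*g^5 + 10.1916*g^4 - 10.1427*g^3 + 0.1343*g^2 + 4.5399*g + 0.4212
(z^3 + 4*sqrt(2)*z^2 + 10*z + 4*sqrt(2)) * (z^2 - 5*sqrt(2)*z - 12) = z^5 - sqrt(2)*z^4 - 42*z^3 - 94*sqrt(2)*z^2 - 160*z - 48*sqrt(2)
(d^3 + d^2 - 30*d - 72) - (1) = d^3 + d^2 - 30*d - 73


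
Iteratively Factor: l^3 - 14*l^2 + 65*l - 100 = (l - 5)*(l^2 - 9*l + 20) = (l - 5)^2*(l - 4)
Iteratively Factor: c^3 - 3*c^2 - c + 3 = (c - 1)*(c^2 - 2*c - 3) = (c - 1)*(c + 1)*(c - 3)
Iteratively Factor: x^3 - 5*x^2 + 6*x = (x - 2)*(x^2 - 3*x) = (x - 3)*(x - 2)*(x)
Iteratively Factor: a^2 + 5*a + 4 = (a + 4)*(a + 1)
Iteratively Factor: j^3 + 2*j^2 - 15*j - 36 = (j - 4)*(j^2 + 6*j + 9) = (j - 4)*(j + 3)*(j + 3)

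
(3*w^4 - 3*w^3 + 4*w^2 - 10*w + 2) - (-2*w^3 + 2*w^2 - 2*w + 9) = 3*w^4 - w^3 + 2*w^2 - 8*w - 7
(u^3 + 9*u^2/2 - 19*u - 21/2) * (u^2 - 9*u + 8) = u^5 - 9*u^4/2 - 103*u^3/2 + 393*u^2/2 - 115*u/2 - 84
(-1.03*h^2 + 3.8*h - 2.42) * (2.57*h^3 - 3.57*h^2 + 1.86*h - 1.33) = -2.6471*h^5 + 13.4431*h^4 - 21.7012*h^3 + 17.0773*h^2 - 9.5552*h + 3.2186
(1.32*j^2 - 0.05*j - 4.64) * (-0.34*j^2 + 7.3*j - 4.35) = -0.4488*j^4 + 9.653*j^3 - 4.5294*j^2 - 33.6545*j + 20.184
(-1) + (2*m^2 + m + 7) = 2*m^2 + m + 6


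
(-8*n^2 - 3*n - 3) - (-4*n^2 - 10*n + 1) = -4*n^2 + 7*n - 4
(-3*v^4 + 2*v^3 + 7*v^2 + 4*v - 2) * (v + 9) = -3*v^5 - 25*v^4 + 25*v^3 + 67*v^2 + 34*v - 18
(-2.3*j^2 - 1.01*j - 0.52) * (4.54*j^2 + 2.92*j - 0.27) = -10.442*j^4 - 11.3014*j^3 - 4.689*j^2 - 1.2457*j + 0.1404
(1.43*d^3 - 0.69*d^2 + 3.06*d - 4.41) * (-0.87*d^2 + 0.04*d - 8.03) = -1.2441*d^5 + 0.6575*d^4 - 14.1727*d^3 + 9.4998*d^2 - 24.7482*d + 35.4123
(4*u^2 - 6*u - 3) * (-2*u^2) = -8*u^4 + 12*u^3 + 6*u^2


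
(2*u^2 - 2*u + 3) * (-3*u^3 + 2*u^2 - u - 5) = -6*u^5 + 10*u^4 - 15*u^3 - 2*u^2 + 7*u - 15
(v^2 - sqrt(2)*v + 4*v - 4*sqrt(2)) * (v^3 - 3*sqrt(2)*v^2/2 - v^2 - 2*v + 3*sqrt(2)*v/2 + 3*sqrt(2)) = v^5 - 5*sqrt(2)*v^4/2 + 3*v^4 - 15*sqrt(2)*v^3/2 - 3*v^3 + v^2 + 15*sqrt(2)*v^2 - 18*v + 20*sqrt(2)*v - 24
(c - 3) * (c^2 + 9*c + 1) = c^3 + 6*c^2 - 26*c - 3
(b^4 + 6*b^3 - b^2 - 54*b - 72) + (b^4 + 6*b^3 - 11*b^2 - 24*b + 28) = 2*b^4 + 12*b^3 - 12*b^2 - 78*b - 44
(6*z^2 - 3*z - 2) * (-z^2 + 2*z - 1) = -6*z^4 + 15*z^3 - 10*z^2 - z + 2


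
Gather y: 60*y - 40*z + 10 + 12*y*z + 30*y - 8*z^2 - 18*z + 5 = y*(12*z + 90) - 8*z^2 - 58*z + 15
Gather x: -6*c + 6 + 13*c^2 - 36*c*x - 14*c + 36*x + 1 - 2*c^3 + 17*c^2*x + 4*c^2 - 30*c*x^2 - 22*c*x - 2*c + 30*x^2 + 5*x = -2*c^3 + 17*c^2 - 22*c + x^2*(30 - 30*c) + x*(17*c^2 - 58*c + 41) + 7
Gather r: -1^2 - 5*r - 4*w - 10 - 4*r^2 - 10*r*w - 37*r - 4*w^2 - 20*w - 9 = -4*r^2 + r*(-10*w - 42) - 4*w^2 - 24*w - 20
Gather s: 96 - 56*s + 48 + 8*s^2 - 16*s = 8*s^2 - 72*s + 144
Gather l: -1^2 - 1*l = -l - 1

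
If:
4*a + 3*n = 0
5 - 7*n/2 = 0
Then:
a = -15/14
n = 10/7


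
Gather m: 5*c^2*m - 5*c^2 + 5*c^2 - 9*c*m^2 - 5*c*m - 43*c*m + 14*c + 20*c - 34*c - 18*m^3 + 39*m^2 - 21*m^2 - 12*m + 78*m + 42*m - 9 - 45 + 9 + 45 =-18*m^3 + m^2*(18 - 9*c) + m*(5*c^2 - 48*c + 108)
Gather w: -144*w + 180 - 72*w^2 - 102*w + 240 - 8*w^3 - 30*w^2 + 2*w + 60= -8*w^3 - 102*w^2 - 244*w + 480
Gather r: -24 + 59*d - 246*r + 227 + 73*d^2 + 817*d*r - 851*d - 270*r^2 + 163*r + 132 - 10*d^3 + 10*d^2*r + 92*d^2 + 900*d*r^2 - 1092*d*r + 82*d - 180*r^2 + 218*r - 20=-10*d^3 + 165*d^2 - 710*d + r^2*(900*d - 450) + r*(10*d^2 - 275*d + 135) + 315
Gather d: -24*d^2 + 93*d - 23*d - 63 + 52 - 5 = -24*d^2 + 70*d - 16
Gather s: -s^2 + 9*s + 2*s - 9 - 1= -s^2 + 11*s - 10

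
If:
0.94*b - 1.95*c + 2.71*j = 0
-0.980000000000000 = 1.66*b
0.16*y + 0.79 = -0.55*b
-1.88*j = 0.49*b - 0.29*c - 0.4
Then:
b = -0.59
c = 0.29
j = 0.41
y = -2.91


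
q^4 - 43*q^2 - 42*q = q*(q - 7)*(q + 1)*(q + 6)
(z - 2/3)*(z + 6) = z^2 + 16*z/3 - 4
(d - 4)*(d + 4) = d^2 - 16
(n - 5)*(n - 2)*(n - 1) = n^3 - 8*n^2 + 17*n - 10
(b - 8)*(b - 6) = b^2 - 14*b + 48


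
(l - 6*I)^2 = l^2 - 12*I*l - 36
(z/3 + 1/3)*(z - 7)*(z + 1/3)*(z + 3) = z^4/3 - 8*z^3/9 - 26*z^2/3 - 88*z/9 - 7/3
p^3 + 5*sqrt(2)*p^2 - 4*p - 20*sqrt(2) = (p - 2)*(p + 2)*(p + 5*sqrt(2))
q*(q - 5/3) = q^2 - 5*q/3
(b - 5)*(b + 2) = b^2 - 3*b - 10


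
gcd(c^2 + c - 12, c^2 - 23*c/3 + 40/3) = 1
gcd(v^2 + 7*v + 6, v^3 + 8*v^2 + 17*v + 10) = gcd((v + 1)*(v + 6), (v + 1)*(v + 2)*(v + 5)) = v + 1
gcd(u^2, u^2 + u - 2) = 1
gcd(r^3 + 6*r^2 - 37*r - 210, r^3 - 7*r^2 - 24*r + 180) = r^2 - r - 30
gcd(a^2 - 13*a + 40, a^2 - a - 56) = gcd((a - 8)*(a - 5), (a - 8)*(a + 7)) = a - 8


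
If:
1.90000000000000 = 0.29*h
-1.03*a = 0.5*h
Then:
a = -3.18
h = 6.55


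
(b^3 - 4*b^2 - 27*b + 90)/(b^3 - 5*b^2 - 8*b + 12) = (b^2 + 2*b - 15)/(b^2 + b - 2)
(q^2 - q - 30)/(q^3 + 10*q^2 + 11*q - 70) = (q - 6)/(q^2 + 5*q - 14)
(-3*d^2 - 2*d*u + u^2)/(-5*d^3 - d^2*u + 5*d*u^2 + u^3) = (-3*d + u)/(-5*d^2 + 4*d*u + u^2)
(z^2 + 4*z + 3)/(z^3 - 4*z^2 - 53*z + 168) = (z^2 + 4*z + 3)/(z^3 - 4*z^2 - 53*z + 168)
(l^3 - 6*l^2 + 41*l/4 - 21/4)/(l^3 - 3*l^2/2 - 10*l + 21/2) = (l - 3/2)/(l + 3)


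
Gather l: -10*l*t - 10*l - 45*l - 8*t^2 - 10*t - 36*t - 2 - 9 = l*(-10*t - 55) - 8*t^2 - 46*t - 11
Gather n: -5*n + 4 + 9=13 - 5*n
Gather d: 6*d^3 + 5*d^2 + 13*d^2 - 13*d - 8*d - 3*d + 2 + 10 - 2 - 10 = 6*d^3 + 18*d^2 - 24*d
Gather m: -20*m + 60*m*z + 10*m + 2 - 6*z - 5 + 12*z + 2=m*(60*z - 10) + 6*z - 1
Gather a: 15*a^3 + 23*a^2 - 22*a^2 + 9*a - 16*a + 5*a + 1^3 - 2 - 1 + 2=15*a^3 + a^2 - 2*a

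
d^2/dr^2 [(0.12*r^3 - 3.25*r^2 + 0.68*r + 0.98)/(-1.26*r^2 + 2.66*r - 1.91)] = (7.105427357601e-15*r^4 + 18.505704*r^3 - 52.605756*r^2 + 26.899704*r + 7.651794)/(2.000376*r^6 - 12.669048*r^5 + 35.842716*r^4 - 57.230432*r^3 + 54.333006*r^2 - 29.111838*r + 6.967871)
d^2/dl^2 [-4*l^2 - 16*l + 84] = -8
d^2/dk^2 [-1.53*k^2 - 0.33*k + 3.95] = -3.06000000000000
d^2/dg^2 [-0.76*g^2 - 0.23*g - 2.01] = -1.52000000000000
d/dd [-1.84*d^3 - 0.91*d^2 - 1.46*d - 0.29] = -5.52*d^2 - 1.82*d - 1.46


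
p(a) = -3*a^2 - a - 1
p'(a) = -6*a - 1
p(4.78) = -74.33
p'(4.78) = -29.68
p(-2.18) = -13.08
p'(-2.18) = 12.08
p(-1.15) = -3.82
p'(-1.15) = 5.90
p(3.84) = -49.08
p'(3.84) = -24.04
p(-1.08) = -3.42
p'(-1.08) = 5.48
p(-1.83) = -9.22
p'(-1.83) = 9.98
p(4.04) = -54.00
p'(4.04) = -25.24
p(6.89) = -150.31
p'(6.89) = -42.34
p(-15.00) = -661.00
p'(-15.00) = 89.00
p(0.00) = -1.00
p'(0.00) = -1.00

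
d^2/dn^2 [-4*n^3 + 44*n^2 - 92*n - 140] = 88 - 24*n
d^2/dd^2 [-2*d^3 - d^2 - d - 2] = -12*d - 2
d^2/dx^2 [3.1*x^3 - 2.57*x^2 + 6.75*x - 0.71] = 18.6*x - 5.14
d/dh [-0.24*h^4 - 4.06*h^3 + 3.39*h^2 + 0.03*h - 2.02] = -0.96*h^3 - 12.18*h^2 + 6.78*h + 0.03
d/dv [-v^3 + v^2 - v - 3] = -3*v^2 + 2*v - 1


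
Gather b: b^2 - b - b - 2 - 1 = b^2 - 2*b - 3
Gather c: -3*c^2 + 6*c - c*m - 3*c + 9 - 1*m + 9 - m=-3*c^2 + c*(3 - m) - 2*m + 18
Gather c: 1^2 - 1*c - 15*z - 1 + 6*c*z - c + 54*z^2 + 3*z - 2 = c*(6*z - 2) + 54*z^2 - 12*z - 2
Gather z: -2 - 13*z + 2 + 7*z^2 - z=7*z^2 - 14*z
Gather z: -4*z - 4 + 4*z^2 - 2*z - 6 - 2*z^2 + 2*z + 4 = 2*z^2 - 4*z - 6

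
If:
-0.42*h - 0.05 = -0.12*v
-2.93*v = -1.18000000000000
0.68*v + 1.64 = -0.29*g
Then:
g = -6.60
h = -0.00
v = 0.40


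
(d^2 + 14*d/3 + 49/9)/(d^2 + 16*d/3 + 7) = (d + 7/3)/(d + 3)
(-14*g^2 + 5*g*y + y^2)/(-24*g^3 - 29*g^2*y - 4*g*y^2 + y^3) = (14*g^2 - 5*g*y - y^2)/(24*g^3 + 29*g^2*y + 4*g*y^2 - y^3)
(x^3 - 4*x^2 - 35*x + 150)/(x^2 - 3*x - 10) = (x^2 + x - 30)/(x + 2)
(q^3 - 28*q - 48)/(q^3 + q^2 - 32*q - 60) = (q + 4)/(q + 5)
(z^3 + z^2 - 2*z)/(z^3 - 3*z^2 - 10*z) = (z - 1)/(z - 5)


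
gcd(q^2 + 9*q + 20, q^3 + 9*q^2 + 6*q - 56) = q + 4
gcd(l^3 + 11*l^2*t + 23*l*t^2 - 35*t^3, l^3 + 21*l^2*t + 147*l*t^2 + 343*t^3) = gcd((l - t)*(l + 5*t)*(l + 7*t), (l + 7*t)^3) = l + 7*t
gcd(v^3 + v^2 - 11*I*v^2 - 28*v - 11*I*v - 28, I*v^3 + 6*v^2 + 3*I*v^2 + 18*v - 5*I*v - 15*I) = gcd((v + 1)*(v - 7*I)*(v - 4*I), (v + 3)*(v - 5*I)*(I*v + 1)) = 1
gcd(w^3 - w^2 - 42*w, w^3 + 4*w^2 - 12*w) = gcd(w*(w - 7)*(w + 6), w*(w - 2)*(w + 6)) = w^2 + 6*w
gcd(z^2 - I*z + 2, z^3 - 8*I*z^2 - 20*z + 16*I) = z - 2*I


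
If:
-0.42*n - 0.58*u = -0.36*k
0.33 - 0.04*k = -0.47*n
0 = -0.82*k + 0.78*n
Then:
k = -0.73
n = -0.76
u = 0.10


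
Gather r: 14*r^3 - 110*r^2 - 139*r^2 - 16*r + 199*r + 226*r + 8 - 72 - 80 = 14*r^3 - 249*r^2 + 409*r - 144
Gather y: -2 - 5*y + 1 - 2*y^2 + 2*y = -2*y^2 - 3*y - 1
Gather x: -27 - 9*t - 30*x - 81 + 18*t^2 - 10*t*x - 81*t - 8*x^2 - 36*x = 18*t^2 - 90*t - 8*x^2 + x*(-10*t - 66) - 108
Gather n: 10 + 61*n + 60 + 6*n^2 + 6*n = 6*n^2 + 67*n + 70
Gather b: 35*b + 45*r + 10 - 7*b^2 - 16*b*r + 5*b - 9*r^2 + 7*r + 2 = -7*b^2 + b*(40 - 16*r) - 9*r^2 + 52*r + 12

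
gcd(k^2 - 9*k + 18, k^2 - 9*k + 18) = k^2 - 9*k + 18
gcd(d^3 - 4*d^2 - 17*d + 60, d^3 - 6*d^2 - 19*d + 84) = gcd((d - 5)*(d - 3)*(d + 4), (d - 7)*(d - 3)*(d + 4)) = d^2 + d - 12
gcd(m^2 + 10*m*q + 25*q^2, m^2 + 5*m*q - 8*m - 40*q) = m + 5*q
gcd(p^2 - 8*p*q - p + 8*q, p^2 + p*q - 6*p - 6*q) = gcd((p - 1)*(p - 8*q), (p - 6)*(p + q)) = 1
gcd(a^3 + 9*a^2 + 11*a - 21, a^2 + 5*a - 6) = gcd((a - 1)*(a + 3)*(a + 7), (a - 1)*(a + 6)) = a - 1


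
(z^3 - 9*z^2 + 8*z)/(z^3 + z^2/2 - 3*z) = 2*(z^2 - 9*z + 8)/(2*z^2 + z - 6)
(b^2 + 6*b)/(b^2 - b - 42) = b/(b - 7)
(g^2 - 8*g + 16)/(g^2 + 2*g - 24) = (g - 4)/(g + 6)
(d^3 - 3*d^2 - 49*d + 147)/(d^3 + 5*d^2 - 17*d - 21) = (d - 7)/(d + 1)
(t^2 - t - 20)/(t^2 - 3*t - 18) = (-t^2 + t + 20)/(-t^2 + 3*t + 18)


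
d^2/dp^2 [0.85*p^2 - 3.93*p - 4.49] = 1.70000000000000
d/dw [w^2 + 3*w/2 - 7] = 2*w + 3/2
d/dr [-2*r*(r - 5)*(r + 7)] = -6*r^2 - 8*r + 70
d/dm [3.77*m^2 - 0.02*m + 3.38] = 7.54*m - 0.02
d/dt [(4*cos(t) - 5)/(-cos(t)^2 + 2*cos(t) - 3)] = 2*(5*cos(t) - cos(2*t))*sin(t)/(cos(t)^2 - 2*cos(t) + 3)^2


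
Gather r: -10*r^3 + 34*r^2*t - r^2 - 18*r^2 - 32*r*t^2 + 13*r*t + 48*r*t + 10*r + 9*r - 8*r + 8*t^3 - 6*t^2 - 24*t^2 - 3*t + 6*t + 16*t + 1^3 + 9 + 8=-10*r^3 + r^2*(34*t - 19) + r*(-32*t^2 + 61*t + 11) + 8*t^3 - 30*t^2 + 19*t + 18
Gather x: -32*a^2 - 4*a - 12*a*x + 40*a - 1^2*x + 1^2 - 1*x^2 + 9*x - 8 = -32*a^2 + 36*a - x^2 + x*(8 - 12*a) - 7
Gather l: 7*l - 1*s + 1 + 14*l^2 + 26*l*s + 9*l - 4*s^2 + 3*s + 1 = 14*l^2 + l*(26*s + 16) - 4*s^2 + 2*s + 2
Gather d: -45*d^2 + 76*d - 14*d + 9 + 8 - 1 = -45*d^2 + 62*d + 16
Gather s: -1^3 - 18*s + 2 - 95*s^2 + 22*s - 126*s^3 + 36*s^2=-126*s^3 - 59*s^2 + 4*s + 1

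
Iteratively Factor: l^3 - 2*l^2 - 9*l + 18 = (l - 3)*(l^2 + l - 6) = (l - 3)*(l + 3)*(l - 2)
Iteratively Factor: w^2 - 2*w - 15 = (w + 3)*(w - 5)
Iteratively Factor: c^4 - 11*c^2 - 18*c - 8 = (c + 1)*(c^3 - c^2 - 10*c - 8) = (c + 1)^2*(c^2 - 2*c - 8) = (c + 1)^2*(c + 2)*(c - 4)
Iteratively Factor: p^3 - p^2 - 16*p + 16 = (p + 4)*(p^2 - 5*p + 4) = (p - 1)*(p + 4)*(p - 4)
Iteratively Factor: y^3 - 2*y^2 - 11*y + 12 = (y + 3)*(y^2 - 5*y + 4) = (y - 4)*(y + 3)*(y - 1)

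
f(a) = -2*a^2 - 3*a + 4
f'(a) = -4*a - 3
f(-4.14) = -17.86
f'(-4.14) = 13.56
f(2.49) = -15.87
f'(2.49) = -12.96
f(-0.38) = 4.85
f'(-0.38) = -1.48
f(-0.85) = 5.10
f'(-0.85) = 0.40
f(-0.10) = 4.28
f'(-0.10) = -2.60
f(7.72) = -138.36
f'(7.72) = -33.88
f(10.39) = -243.07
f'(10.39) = -44.56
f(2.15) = -11.70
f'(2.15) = -11.60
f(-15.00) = -401.00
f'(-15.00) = 57.00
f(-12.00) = -248.00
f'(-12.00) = 45.00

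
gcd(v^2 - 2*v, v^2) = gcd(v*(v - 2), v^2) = v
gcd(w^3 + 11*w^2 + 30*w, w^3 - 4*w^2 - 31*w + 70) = w + 5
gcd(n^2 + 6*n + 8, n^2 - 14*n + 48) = 1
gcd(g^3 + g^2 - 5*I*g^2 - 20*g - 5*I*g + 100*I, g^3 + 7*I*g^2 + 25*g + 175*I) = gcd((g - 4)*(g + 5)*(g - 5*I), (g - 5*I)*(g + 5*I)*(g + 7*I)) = g - 5*I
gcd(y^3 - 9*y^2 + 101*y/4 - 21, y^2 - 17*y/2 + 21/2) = y - 3/2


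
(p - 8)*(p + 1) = p^2 - 7*p - 8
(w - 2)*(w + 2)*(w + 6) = w^3 + 6*w^2 - 4*w - 24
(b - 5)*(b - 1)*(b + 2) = b^3 - 4*b^2 - 7*b + 10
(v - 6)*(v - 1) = v^2 - 7*v + 6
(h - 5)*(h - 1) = h^2 - 6*h + 5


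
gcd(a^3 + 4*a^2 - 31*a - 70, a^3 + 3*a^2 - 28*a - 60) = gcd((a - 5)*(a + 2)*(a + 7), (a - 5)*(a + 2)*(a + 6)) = a^2 - 3*a - 10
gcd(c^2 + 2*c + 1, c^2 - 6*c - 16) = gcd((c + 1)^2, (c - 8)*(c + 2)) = 1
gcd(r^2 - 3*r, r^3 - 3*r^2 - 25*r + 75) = r - 3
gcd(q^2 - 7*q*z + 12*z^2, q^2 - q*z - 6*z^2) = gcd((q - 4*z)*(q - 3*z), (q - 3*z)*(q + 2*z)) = -q + 3*z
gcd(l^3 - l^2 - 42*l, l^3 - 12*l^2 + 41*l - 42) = l - 7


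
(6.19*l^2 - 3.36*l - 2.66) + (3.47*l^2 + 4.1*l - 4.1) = 9.66*l^2 + 0.74*l - 6.76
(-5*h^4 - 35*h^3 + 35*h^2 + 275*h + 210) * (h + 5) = -5*h^5 - 60*h^4 - 140*h^3 + 450*h^2 + 1585*h + 1050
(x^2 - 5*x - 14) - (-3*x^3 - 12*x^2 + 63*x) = 3*x^3 + 13*x^2 - 68*x - 14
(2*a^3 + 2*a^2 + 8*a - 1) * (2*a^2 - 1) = 4*a^5 + 4*a^4 + 14*a^3 - 4*a^2 - 8*a + 1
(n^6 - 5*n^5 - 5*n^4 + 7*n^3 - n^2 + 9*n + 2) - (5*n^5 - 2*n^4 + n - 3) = n^6 - 10*n^5 - 3*n^4 + 7*n^3 - n^2 + 8*n + 5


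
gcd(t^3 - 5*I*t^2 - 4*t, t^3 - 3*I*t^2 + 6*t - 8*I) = t^2 - 5*I*t - 4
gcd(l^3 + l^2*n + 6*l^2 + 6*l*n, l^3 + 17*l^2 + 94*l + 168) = l + 6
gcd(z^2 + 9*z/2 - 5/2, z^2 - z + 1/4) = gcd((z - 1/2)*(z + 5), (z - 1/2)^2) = z - 1/2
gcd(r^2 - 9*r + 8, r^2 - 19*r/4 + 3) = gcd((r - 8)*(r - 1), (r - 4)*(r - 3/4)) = 1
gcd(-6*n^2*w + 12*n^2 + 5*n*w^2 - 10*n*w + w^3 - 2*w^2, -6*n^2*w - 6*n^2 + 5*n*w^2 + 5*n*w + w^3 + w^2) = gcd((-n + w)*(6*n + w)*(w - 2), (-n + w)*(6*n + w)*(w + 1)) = -6*n^2 + 5*n*w + w^2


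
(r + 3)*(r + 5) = r^2 + 8*r + 15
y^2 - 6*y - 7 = (y - 7)*(y + 1)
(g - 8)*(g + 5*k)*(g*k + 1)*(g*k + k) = g^4*k^2 + 5*g^3*k^3 - 7*g^3*k^2 + g^3*k - 35*g^2*k^3 - 3*g^2*k^2 - 7*g^2*k - 40*g*k^3 - 35*g*k^2 - 8*g*k - 40*k^2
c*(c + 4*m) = c^2 + 4*c*m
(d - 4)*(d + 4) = d^2 - 16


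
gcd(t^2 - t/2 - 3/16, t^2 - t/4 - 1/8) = t + 1/4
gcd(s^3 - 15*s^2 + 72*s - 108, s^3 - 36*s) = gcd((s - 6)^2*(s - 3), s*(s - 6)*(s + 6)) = s - 6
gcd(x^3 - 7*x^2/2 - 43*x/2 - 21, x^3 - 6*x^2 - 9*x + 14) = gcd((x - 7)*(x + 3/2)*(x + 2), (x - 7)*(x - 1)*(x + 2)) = x^2 - 5*x - 14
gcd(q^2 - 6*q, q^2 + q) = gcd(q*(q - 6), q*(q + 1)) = q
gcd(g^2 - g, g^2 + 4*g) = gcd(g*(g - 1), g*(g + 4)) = g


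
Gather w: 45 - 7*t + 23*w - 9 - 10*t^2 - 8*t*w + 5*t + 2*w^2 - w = -10*t^2 - 2*t + 2*w^2 + w*(22 - 8*t) + 36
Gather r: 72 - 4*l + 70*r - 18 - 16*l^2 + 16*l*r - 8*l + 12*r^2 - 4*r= -16*l^2 - 12*l + 12*r^2 + r*(16*l + 66) + 54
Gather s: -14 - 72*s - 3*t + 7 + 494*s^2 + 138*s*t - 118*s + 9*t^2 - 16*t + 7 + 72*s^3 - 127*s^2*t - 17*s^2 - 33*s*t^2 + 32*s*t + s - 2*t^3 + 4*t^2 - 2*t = 72*s^3 + s^2*(477 - 127*t) + s*(-33*t^2 + 170*t - 189) - 2*t^3 + 13*t^2 - 21*t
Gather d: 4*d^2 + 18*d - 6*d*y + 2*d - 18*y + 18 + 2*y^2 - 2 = 4*d^2 + d*(20 - 6*y) + 2*y^2 - 18*y + 16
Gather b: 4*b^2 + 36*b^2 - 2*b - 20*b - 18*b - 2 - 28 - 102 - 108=40*b^2 - 40*b - 240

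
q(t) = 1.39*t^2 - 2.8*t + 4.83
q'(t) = 2.78*t - 2.8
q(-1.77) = 14.14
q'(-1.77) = -7.72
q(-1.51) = 12.23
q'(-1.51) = -7.00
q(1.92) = 4.58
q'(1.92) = 2.54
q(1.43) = 3.67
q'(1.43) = 1.18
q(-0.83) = 8.11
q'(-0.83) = -5.11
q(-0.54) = 6.75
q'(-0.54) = -4.30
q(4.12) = 16.89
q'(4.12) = 8.65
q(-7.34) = 100.27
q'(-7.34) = -23.21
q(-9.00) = 142.62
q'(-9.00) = -27.82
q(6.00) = 38.07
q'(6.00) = 13.88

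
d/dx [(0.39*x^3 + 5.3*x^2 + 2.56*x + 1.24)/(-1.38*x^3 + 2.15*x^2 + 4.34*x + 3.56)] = (2.22044604925031e-16*x^5 + 8.1525*x^4 + 10.4508*x^3 + 26.7968*x^2 + 32.404*x + 3.732)/(1.9044*x^6 - 5.934*x^5 - 7.3559*x^4 + 8.8364*x^3 + 34.1436*x^2 + 30.9008*x + 12.6736)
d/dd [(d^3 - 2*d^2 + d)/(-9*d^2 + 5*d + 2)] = (-9*d^4 + 10*d^3 + 5*d^2 - 8*d + 2)/(81*d^4 - 90*d^3 - 11*d^2 + 20*d + 4)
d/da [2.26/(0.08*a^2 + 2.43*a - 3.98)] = (-0.3616*a - 5.4918)/(0.08*a^2 + 2.43*a - 3.98)^2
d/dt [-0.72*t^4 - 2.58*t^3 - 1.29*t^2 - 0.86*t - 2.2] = -2.88*t^3 - 7.74*t^2 - 2.58*t - 0.86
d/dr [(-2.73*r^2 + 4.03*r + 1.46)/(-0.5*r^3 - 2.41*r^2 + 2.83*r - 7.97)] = (-1.365*r^4 + 4.03*r^3 + 4.1764*r^2 + 50.5534*r - 36.2509)/(0.25*r^6 + 2.41*r^5 + 2.9781*r^4 - 5.6706*r^3 + 46.4243*r^2 - 45.1102*r + 63.5209)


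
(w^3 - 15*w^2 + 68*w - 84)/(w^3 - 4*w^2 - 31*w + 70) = (w - 6)/(w + 5)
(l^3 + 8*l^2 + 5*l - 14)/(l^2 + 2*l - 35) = (l^2 + l - 2)/(l - 5)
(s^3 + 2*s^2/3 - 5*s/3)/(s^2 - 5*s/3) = (3*s^2 + 2*s - 5)/(3*s - 5)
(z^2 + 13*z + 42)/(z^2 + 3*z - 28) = (z + 6)/(z - 4)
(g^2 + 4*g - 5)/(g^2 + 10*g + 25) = (g - 1)/(g + 5)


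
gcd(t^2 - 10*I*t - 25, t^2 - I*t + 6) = 1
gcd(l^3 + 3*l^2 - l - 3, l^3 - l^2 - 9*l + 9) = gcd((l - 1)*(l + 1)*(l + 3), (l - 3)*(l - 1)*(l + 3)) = l^2 + 2*l - 3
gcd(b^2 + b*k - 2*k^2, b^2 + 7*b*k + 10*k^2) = b + 2*k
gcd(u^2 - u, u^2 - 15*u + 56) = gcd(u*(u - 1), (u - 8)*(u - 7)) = 1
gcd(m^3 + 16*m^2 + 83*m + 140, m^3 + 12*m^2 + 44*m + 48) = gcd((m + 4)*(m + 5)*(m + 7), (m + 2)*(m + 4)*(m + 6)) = m + 4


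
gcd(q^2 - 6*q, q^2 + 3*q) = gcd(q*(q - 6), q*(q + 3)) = q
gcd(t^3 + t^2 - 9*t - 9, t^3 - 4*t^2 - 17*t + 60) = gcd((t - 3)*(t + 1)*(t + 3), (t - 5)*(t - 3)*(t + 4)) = t - 3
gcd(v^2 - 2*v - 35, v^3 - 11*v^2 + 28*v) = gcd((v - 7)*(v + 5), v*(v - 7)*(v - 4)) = v - 7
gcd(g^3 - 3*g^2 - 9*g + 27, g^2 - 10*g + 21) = g - 3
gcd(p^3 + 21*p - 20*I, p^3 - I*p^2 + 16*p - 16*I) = p^2 - 5*I*p - 4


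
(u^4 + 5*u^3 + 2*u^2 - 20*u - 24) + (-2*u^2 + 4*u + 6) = u^4 + 5*u^3 - 16*u - 18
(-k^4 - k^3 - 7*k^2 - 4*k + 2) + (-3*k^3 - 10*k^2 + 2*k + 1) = -k^4 - 4*k^3 - 17*k^2 - 2*k + 3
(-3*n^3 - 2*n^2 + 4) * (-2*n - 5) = 6*n^4 + 19*n^3 + 10*n^2 - 8*n - 20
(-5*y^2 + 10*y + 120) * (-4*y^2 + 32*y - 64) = 20*y^4 - 200*y^3 + 160*y^2 + 3200*y - 7680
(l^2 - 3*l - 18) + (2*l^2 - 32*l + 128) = 3*l^2 - 35*l + 110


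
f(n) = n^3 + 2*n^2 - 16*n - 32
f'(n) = 3*n^2 + 4*n - 16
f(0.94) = -44.44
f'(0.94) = -9.59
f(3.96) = -1.90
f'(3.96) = 46.88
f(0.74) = -42.34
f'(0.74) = -11.40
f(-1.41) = -8.27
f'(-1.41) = -15.68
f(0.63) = -41.04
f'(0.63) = -12.29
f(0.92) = -44.25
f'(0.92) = -9.78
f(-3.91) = 1.36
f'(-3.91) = 14.22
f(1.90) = -48.32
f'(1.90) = 2.43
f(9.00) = 715.00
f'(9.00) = 263.00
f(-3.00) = 7.00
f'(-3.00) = -1.00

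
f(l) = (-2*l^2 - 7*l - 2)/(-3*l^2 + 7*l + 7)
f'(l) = (-4*l - 7)/(-3*l^2 + 7*l + 7) + (6*l - 7)*(-2*l^2 - 7*l - 2)/(-3*l^2 + 7*l + 7)^2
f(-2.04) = -0.20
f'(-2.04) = -0.25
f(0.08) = -0.34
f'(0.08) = -0.68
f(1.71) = -1.94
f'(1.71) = -1.98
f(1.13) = -1.12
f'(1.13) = -1.02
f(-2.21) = -0.16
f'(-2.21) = -0.22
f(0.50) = -0.62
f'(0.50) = -0.67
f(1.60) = -1.74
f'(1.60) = -1.70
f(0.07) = -0.33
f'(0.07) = -0.68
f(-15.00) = 0.45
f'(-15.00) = -0.01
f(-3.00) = -0.02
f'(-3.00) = -0.14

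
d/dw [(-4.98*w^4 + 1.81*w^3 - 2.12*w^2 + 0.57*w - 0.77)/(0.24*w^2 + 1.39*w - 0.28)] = (-2.3904*w^5 - 20.3322*w^4 + 10.6094*w^3 - 4.604*w^2 + 1.5568*w + 0.9107)/(0.0576*w^4 + 0.6672*w^3 + 1.7977*w^2 - 0.7784*w + 0.0784)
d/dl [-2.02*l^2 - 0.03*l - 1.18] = -4.04*l - 0.03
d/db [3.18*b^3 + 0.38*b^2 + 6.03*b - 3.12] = 9.54*b^2 + 0.76*b + 6.03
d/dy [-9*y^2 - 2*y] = -18*y - 2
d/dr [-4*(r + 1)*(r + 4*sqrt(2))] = -8*r - 16*sqrt(2) - 4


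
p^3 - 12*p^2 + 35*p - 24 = (p - 8)*(p - 3)*(p - 1)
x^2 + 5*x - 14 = (x - 2)*(x + 7)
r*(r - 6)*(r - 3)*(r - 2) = r^4 - 11*r^3 + 36*r^2 - 36*r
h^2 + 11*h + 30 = (h + 5)*(h + 6)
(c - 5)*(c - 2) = c^2 - 7*c + 10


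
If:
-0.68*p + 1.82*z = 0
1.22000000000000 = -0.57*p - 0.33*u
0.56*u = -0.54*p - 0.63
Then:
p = -3.37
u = 2.13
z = -1.26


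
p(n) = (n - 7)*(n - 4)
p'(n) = 2*n - 11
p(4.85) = -1.83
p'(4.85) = -1.30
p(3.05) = 3.75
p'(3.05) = -4.90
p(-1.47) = 46.33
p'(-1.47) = -13.94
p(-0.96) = 39.48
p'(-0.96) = -12.92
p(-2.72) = 65.32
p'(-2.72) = -16.44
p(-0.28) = 31.16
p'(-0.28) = -11.56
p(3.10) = 3.51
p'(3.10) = -4.80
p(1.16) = 16.59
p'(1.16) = -8.68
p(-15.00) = 418.00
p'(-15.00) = -41.00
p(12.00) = 40.00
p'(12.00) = 13.00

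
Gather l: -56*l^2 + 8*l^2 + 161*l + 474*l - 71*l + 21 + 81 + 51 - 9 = -48*l^2 + 564*l + 144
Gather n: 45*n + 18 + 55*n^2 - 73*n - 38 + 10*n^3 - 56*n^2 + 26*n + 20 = 10*n^3 - n^2 - 2*n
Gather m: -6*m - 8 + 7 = -6*m - 1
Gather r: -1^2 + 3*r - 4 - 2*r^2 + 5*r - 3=-2*r^2 + 8*r - 8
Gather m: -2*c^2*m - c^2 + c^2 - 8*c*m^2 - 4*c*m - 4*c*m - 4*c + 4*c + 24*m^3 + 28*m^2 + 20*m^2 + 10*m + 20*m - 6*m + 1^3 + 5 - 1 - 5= 24*m^3 + m^2*(48 - 8*c) + m*(-2*c^2 - 8*c + 24)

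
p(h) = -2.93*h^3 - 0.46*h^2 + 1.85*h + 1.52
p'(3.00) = -80.02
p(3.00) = -76.18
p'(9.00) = -718.42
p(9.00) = -2155.06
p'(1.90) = -31.63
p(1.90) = -16.72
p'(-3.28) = -89.70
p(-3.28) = 93.90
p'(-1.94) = -29.45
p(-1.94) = 17.59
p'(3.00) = -80.02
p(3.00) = -76.18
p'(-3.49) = -102.00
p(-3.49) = 114.01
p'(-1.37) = -13.39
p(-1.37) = 5.66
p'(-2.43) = -47.82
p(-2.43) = 36.35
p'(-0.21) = 1.66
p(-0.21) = 1.14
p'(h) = -8.79*h^2 - 0.92*h + 1.85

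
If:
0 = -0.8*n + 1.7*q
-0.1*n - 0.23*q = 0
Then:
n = 0.00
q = 0.00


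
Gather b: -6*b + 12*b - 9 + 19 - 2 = 6*b + 8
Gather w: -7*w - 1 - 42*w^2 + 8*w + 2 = -42*w^2 + w + 1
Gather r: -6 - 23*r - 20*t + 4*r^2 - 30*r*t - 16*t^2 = 4*r^2 + r*(-30*t - 23) - 16*t^2 - 20*t - 6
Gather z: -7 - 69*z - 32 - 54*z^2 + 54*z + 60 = -54*z^2 - 15*z + 21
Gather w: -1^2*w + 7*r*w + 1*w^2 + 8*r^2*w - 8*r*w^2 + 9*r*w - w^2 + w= -8*r*w^2 + w*(8*r^2 + 16*r)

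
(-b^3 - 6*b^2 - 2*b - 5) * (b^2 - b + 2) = -b^5 - 5*b^4 + 2*b^3 - 15*b^2 + b - 10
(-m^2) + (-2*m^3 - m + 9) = -2*m^3 - m^2 - m + 9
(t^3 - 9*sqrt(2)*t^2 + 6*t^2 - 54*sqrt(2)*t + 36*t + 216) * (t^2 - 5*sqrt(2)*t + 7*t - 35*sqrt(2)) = t^5 - 14*sqrt(2)*t^4 + 13*t^4 - 182*sqrt(2)*t^3 + 168*t^3 - 768*sqrt(2)*t^2 + 1638*t^2 - 2340*sqrt(2)*t + 5292*t - 7560*sqrt(2)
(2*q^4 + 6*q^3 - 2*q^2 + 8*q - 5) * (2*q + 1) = 4*q^5 + 14*q^4 + 2*q^3 + 14*q^2 - 2*q - 5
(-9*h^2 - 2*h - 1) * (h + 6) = -9*h^3 - 56*h^2 - 13*h - 6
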